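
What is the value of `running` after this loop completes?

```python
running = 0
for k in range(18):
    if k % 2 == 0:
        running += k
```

Sum of even numbers 0 to 17
`running` takes the values: 0 → 2 → 6 → 12 → 20 → 30 → 42 → 56 → 72

Answer: 72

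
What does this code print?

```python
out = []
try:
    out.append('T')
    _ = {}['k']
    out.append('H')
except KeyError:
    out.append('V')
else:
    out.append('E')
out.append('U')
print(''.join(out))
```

Execution trace: 'T' (try body) → 'V' (except KeyError) → 'U' (after the try/except). Output: TVU

Answer: TVU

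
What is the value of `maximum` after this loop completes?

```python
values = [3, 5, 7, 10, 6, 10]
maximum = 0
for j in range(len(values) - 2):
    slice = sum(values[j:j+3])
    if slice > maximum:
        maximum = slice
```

Max sum of 3-element window in [3, 5, 7, 10, 6, 10]
`maximum` takes the values: 0 → 15 → 22 → 23 → 26

Answer: 26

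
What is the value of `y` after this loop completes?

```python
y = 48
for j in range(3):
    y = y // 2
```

Halve 3 times: 48 // 2^3 = 6
`y` takes the values: 48 → 24 → 12 → 6

Answer: 6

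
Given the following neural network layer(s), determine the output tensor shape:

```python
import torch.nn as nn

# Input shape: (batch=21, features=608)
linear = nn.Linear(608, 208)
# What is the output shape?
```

Input: (21, 608) -> Output: (21, 208)

Answer: (21, 208)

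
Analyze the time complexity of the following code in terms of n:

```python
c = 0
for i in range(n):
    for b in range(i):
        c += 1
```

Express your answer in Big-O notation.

Each loop level contributes: n × n. Multiplying the contributions gives O(n^2).

Answer: O(n^2)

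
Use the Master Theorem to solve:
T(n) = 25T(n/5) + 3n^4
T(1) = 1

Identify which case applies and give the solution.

a=25, b=5, f(n)=3n^4. log_5(25) = 2. Since c=4 > 2 and the regularity condition holds (25(n/5)^4 = (25/5^4)n^4 with 25/5^4 < 1), Case 3 applies: T(n) = Θ(f(n)) = O(n^4).

Answer: O(n^4) - Case 3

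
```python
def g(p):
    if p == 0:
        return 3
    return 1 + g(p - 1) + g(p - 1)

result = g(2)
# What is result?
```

g(p) = 1 + 2·g(p-1), g(0)=3. Closed form: (3+1)·2^2 - 1 = 15.

Answer: 15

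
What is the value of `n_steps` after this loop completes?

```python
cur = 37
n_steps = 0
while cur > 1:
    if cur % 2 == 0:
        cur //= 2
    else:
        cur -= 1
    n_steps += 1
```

Steps to reduce 37 to 1
`n_steps` takes the values: 0 → 1 → 2 → 3 → 4 → 5 → 6 → 7

Answer: 7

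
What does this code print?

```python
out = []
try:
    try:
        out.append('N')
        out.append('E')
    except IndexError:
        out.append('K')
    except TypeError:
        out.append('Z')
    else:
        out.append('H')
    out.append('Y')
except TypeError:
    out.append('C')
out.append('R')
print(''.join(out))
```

Execution trace: 'N' (inner try body) → 'E' (inner try body, no exception) → 'H' (inner else) → 'Y' (try body, no exception) → 'R' (after the try/except). Output: NEHYR

Answer: NEHYR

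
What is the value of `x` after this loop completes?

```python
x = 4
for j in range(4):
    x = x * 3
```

Multiply by 3, 4 times: 4 * 3^4 = 324
`x` takes the values: 4 → 12 → 36 → 108 → 324

Answer: 324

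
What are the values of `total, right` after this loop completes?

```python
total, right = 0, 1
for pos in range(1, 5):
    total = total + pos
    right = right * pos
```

Sum and factorial of 1 to 4
`total, right` takes the values: (0, 1) → (1, 1) → (3, 1) → (3, 2) → (6, 2) → (6, 6) → (10, 6) → (10, 24)

Answer: 10, 24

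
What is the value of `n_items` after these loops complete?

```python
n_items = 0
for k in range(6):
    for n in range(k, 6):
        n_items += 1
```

Upper triangle: 6 + 5 + ... + 1
`n_items` takes the values: 0 → 1 → 2 → 3 → 4 → 5 → 6 → 7 → 8 → 9 → 10 → 11 → 12 → 13 → 14 → 15 → 16 → 17 → 18 → 19 → 20 → 21

Answer: 21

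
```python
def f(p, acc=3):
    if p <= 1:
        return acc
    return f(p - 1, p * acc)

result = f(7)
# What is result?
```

Accumulator trace (n, acc): (7, 3) -> (6, 21) -> (5, 126) -> (4, 630) -> (3, 2520) -> (2, 7560) -> (1, 15120) -> return 15120

Answer: 15120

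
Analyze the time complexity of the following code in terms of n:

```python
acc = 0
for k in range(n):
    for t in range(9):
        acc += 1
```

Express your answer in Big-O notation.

Each loop level contributes: n × 1. Multiplying the contributions gives O(n).

Answer: O(n)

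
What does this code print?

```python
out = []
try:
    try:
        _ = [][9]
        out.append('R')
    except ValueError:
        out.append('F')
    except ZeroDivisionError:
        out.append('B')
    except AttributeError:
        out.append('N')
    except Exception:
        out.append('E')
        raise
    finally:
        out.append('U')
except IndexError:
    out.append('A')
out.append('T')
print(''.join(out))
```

Execution trace: 'E' (inner except Exception) → 'U' (inner finally) → 'A' (outer except IndexError) → 'T' (after the try/except). Output: EUAT

Answer: EUAT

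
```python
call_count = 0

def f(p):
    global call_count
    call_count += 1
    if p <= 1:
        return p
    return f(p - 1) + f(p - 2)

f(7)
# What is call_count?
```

Calls(p) = 1 + Calls(p-1) + Calls(p-2); Calls(0)=Calls(1)=1. For p=7 this gives 41.

Answer: 41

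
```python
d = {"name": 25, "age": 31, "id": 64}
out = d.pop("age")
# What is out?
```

Trace:
`d = {"name": 25, "age": 31, "id": 64}` → d = {'name': 25, 'age': 31, 'id': 64}
`out = d.pop("age")` → d = {'name': 25, 'id': 64}; out = 31
So out = 31

Answer: 31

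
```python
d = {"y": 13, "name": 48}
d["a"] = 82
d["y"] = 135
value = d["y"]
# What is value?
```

Trace:
`d = {"y": 13, "name": 48}` → d = {'y': 13, 'name': 48}
`d["a"] = 82` → d = {'y': 13, 'name': 48, 'a': 82}
`d["y"] = 135` → d = {'y': 135, 'name': 48, 'a': 82}
`value = d["y"]` → value = 135
So value = 135

Answer: 135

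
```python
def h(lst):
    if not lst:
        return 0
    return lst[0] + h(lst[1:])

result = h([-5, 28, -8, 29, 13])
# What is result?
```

(-5) + 28 + (-8) + 29 + 13 + 0 = 57

Answer: 57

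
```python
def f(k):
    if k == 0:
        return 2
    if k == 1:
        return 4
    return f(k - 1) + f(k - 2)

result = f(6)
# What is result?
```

Build up from base cases: f(0)=2, f(1)=4, f(2)=6, f(3)=10, f(4)=16, f(5)=26, f(6)=42

Answer: 42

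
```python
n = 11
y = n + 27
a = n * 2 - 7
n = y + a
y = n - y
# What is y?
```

Trace:
`n = 11` → n = 11
`y = n + 27` → y = 38
`a = n * 2 - 7` → a = 15
`n = y + a` → n = 53
`y = n - y` → y = 15
So y = 15

Answer: 15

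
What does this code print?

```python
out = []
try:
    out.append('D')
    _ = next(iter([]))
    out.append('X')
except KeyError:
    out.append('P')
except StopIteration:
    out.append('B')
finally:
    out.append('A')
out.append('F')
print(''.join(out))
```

Execution trace: 'D' (try body) → 'B' (except StopIteration) → 'A' (finally) → 'F' (after the try/except). Output: DBAF

Answer: DBAF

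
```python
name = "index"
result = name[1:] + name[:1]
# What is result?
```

Trace:
`name = "index"` → name = 'index'
`result = name[1:] + name[:1]` → result = 'ndexi'
So result = 'ndexi'

Answer: 'ndexi'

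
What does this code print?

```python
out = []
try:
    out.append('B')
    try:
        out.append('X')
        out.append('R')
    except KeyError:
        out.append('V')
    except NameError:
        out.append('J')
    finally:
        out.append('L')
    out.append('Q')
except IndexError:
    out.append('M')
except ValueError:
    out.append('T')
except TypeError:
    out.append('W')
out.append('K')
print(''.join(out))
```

Execution trace: 'B' (try body) → 'X' (inner try body) → 'R' (inner try body, no exception) → 'L' (inner finally) → 'Q' (try body, no exception) → 'K' (after the try/except). Output: BXRLQK

Answer: BXRLQK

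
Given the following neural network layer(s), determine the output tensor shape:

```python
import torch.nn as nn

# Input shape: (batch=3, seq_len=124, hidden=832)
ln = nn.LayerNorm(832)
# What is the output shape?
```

Input: (3, 124, 832) -> Output: (3, 124, 832)

Answer: (3, 124, 832)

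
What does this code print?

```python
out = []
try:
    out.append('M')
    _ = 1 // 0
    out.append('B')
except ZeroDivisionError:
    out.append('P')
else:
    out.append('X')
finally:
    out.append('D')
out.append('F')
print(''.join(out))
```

Execution trace: 'M' (try body) → 'P' (except ZeroDivisionError) → 'D' (finally) → 'F' (after the try/except). Output: MPDF

Answer: MPDF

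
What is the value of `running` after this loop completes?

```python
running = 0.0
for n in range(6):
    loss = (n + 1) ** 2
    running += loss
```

Sum of squared losses 1² + 2² + ... + 6²
`running` takes the values: 0.0 → 1.0 → 5.0 → 14.0 → 30.0 → 55.0 → 91.0

Answer: 91.0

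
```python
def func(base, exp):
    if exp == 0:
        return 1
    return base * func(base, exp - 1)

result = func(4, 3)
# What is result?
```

func(4, 3) = 4 * 4 * 4 = 64

Answer: 64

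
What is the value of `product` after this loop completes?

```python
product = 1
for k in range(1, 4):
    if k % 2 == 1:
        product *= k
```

Product of odd numbers 1 to 3
`product` takes the values: 1 → 3

Answer: 3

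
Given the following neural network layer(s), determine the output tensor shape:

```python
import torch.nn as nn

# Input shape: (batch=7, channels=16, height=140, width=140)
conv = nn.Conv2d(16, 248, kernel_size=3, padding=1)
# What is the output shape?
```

Input: (7, 16, 140, 140) -> Output: (7, 248, 140, 140)

Answer: (7, 248, 140, 140)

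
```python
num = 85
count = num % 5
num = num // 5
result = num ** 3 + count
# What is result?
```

Trace:
`num = 85` → num = 85
`count = num % 5` → count = 0
`num = num // 5` → num = 17
`result = num ** 3 + count` → result = 4913
So result = 4913

Answer: 4913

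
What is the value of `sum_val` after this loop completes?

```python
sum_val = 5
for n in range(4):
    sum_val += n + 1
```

Start at 5, add 1 to 4 = 15
`sum_val` takes the values: 5 → 6 → 8 → 11 → 15

Answer: 15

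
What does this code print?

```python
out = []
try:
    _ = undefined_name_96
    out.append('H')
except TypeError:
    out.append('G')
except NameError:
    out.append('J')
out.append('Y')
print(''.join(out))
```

Execution trace: 'J' (except NameError) → 'Y' (after the try/except). Output: JY

Answer: JY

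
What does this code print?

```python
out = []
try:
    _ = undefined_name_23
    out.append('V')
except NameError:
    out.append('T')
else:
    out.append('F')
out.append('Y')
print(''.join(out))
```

Execution trace: 'T' (except NameError) → 'Y' (after the try/except). Output: TY

Answer: TY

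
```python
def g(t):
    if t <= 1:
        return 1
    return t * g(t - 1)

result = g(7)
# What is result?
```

g(7) = 7 * 6 * 5 * 4 * 3 * 2 * 1 = 5040

Answer: 5040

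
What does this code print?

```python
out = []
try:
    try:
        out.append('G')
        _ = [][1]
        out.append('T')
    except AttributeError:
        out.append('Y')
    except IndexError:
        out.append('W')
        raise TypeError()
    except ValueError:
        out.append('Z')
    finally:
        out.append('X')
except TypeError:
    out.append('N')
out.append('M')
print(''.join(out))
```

Execution trace: 'G' (inner try body) → 'W' (inner except IndexError) → 'X' (inner finally) → 'N' (outer except TypeError) → 'M' (after the try/except). Output: GWXNM

Answer: GWXNM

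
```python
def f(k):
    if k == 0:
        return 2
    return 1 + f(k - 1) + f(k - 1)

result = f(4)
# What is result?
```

f(k) = 1 + 2·f(k-1), f(0)=2. Closed form: (2+1)·2^4 - 1 = 47.

Answer: 47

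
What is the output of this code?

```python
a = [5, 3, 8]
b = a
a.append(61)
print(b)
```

Key concept: basic list aliasing.
Step by step:
`a = [5, 3, 8]` → a = [5, 3, 8]
`b = a` → b = [5, 3, 8] (same object as a)
`a.append(61)` → a = [5, 3, 8, 61] (same object as b); b = [5, 3, 8, 61] (same object as a)
`print(b)` → prints [5, 3, 8, 61]

Answer: [5, 3, 8, 61]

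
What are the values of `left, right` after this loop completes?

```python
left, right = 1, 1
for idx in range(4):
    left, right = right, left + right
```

Fibonacci: after 4 iterations
`left, right` takes the values: (1, 1) → (1, 2) → (2, 3) → (3, 5) → (5, 8)

Answer: 5, 8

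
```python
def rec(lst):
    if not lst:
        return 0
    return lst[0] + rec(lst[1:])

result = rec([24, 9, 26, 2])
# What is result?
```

24 + 9 + 26 + 2 + 0 = 61

Answer: 61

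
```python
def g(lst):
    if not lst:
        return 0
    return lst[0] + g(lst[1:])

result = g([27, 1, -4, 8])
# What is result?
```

27 + 1 + (-4) + 8 + 0 = 32

Answer: 32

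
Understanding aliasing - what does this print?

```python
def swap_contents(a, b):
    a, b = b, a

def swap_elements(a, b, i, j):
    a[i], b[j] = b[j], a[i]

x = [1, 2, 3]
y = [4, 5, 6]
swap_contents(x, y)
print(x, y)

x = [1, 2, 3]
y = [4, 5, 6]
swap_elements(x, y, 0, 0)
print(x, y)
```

Key concept: parameter rebinding vs mutation.
Step by step:
`x = [1, 2, 3]` → x = [1, 2, 3]
`y = [4, 5, 6]` → y = [4, 5, 6]
`swap_contents(x, y)` → no visible change to tracked variables
`print(x, y)` → prints [1, 2, 3] [4, 5, 6]
`x = [1, 2, 3]` → x = [1, 2, 3]
`y = [4, 5, 6]` → y = [4, 5, 6]
`swap_elements(x, y, 0, 0)` → x = [4, 2, 3]; y = [1, 5, 6]
`print(x, y)` → prints [4, 2, 3] [1, 5, 6]

Answer:
[1, 2, 3] [4, 5, 6]
[4, 2, 3] [1, 5, 6]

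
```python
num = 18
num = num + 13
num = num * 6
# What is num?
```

Trace:
`num = 18` → num = 18
`num = num + 13` → num = 31
`num = num * 6` → num = 186
So num = 186

Answer: 186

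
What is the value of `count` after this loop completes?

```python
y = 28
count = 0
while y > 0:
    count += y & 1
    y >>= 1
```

Count set bits in 28 (binary: 0b11100)
`count` takes the values: 0 → 1 → 2 → 3

Answer: 3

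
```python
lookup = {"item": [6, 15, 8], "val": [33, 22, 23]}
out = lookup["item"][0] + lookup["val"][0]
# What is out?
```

Trace:
`lookup = {"item": [6, 15, 8], "val": [33, 22, 23]}` → lookup = {'item': [6, 15, 8], 'val': [33, 22, 23]}
`out = lookup["item"][0] + lookup["val"][0]` → out = 39
So out = 39

Answer: 39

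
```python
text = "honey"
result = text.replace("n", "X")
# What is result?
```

Trace:
`text = "honey"` → text = 'honey'
`result = text.replace("n", "X")` → result = 'hoXey'
So result = 'hoXey'

Answer: 'hoXey'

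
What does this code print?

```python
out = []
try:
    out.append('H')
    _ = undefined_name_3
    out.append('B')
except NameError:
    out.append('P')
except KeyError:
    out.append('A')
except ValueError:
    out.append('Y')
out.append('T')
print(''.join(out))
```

Execution trace: 'H' (try body) → 'P' (except NameError) → 'T' (after the try/except). Output: HPT

Answer: HPT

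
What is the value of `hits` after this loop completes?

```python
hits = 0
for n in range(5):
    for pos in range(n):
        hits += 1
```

Triangle number: 0+1+2+...+4
`hits` takes the values: 0 → 1 → 2 → 3 → 4 → 5 → 6 → 7 → 8 → 9 → 10

Answer: 10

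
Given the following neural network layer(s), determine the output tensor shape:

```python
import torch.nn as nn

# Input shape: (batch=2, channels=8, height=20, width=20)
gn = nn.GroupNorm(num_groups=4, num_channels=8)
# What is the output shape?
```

Input: (2, 8, 20, 20) -> Output: (2, 8, 20, 20)

Answer: (2, 8, 20, 20)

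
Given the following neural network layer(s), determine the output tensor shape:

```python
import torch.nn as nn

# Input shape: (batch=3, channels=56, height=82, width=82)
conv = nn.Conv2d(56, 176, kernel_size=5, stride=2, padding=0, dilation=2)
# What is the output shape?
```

Input: (3, 56, 82, 82) -> Output: (3, 176, 37, 37)

Answer: (3, 176, 37, 37)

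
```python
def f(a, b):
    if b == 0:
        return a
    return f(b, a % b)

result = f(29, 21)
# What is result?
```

f(29, 21) -> f(21, 8) -> f(8, 5) -> f(5, 3) -> f(3, 2) -> f(2, 1) -> f(1, 0) -> 1

Answer: 1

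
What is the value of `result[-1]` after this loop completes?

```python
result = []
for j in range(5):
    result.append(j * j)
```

Last element of squares 0 to 4
`result` takes the values: [] → [0] → [0, 1] → [0, 1, 4] → [0, 1, 4, 9] → [0, 1, 4, 9, 16]
So `result[-1]` = 16

Answer: 16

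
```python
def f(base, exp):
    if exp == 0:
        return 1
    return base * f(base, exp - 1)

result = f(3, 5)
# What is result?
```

f(3, 5) = 3 * 3 * 3 * 3 * 3 = 243

Answer: 243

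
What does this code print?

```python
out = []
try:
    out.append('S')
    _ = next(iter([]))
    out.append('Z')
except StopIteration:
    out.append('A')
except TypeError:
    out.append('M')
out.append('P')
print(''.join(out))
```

Execution trace: 'S' (try body) → 'A' (except StopIteration) → 'P' (after the try/except). Output: SAP

Answer: SAP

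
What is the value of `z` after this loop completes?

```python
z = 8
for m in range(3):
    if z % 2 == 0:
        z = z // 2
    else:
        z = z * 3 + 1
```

Collatz-style transformation from 8
`z` takes the values: 8 → 4 → 2 → 1

Answer: 1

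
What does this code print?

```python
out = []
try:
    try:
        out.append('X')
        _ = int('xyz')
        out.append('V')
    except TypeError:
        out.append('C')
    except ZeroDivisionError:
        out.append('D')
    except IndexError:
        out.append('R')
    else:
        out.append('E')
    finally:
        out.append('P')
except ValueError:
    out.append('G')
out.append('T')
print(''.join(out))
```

Execution trace: 'X' (try body) → 'P' (finally) → 'G' (outer except ValueError) → 'T' (after the try/except). Output: XPGT

Answer: XPGT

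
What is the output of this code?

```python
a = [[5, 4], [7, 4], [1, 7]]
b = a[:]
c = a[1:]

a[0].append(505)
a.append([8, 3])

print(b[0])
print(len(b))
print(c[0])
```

Key concept: slice with nested mutation.
Step by step:
`a = [[5, 4], [7, 4], [1, 7]]` → a = [[5, 4], [7, 4], [1, 7]]
`b = a[:]` → b = [[5, 4], [7, 4], [1, 7]]
`c = a[1:]` → c = [[7, 4], [1, 7]]
`a[0].append(505)` → a = [[5, 4, 505], [7, 4], [1, 7]]; b = [[5, 4, 505], [7, 4], [1, 7]]
`a.append([8, 3])` → a = [[5, 4, 505], [7, 4], [1, 7], [8, 3]]
`print(b[0])` → prints [5, 4, 505]
`print(len(b))` → prints 3
`print(c[0])` → prints [7, 4]

Answer:
[5, 4, 505]
3
[7, 4]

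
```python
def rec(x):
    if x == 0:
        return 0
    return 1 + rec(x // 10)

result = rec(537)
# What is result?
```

Count of digits of 537: 3

Answer: 3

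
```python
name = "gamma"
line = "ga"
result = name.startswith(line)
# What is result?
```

Trace:
`name = "gamma"` → name = 'gamma'
`line = "ga"` → line = 'ga'
`result = name.startswith(line)` → result = True
So result = True

Answer: True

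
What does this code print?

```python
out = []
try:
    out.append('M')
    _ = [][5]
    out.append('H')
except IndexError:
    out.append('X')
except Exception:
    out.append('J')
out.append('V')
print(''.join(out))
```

Execution trace: 'M' (try body) → 'X' (except IndexError) → 'V' (after the try/except). Output: MXV

Answer: MXV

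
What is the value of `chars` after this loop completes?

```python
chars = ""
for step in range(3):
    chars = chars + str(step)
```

Concatenate digits 0 to 2
`chars` takes the values: "" → "0" → "01" → "012"

Answer: "012"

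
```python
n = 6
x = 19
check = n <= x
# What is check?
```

Trace:
`n = 6` → n = 6
`x = 19` → x = 19
`check = n <= x` → check = True
So check = True

Answer: True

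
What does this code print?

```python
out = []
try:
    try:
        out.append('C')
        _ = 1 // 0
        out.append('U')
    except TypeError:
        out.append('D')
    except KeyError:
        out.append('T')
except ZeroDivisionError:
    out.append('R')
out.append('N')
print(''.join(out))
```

Execution trace: 'C' (try body) → 'R' (outer except ZeroDivisionError) → 'N' (after the try/except). Output: CRN

Answer: CRN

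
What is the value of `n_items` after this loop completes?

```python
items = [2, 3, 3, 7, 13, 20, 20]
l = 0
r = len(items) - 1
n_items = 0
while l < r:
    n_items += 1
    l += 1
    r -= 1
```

Iterations until pointers meet (list length 7)
`n_items` takes the values: 0 → 1 → 2 → 3

Answer: 3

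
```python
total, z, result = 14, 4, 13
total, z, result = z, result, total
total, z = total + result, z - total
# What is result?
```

Trace:
`total, z, result = 14, 4, 13` → total = 14; z = 4; result = 13
`total, z, result = z, result, total` → total = 4; z = 13; result = 14
`total, z = total + result, z - total` → total = 18; z = 9
So result = 14

Answer: 14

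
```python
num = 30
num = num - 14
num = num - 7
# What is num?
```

Trace:
`num = 30` → num = 30
`num = num - 14` → num = 16
`num = num - 7` → num = 9
So num = 9

Answer: 9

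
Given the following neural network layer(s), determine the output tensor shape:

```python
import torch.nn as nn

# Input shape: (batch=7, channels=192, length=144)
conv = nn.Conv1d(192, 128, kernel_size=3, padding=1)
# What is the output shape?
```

Input: (7, 192, 144) -> Output: (7, 128, 144)

Answer: (7, 128, 144)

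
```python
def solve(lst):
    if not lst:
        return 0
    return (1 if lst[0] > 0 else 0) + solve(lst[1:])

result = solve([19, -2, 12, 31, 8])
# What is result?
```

Count of positive elements in [19, -2, 12, 31, 8] = 4

Answer: 4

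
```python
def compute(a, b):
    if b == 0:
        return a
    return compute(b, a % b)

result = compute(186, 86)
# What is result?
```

compute(186, 86) -> compute(86, 14) -> compute(14, 2) -> compute(2, 0) -> 2

Answer: 2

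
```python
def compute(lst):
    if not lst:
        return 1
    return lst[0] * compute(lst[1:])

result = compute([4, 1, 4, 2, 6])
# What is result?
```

Product over [4, 1, 4, 2, 6] = 4 * 1 * 4 * 2 * 6 = 192

Answer: 192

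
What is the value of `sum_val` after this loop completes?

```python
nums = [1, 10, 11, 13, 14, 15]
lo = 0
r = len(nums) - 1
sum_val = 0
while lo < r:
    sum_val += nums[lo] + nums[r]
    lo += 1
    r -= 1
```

Sum of pairs from ends
`sum_val` takes the values: 0 → 16 → 40 → 64

Answer: 64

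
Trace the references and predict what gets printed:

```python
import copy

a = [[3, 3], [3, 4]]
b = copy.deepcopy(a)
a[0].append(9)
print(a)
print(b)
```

Key concept: deep copy is fully independent.
Step by step:
`a = [[3, 3], [3, 4]]` → a = [[3, 3], [3, 4]]
`b = copy.deepcopy(a)` → b = [[3, 3], [3, 4]]
`a[0].append(9)` → a = [[3, 3, 9], [3, 4]]
`print(a)` → prints [[3, 3, 9], [3, 4]]
`print(b)` → prints [[3, 3], [3, 4]]

Answer:
[[3, 3, 9], [3, 4]]
[[3, 3], [3, 4]]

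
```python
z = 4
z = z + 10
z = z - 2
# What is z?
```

Trace:
`z = 4` → z = 4
`z = z + 10` → z = 14
`z = z - 2` → z = 12
So z = 12

Answer: 12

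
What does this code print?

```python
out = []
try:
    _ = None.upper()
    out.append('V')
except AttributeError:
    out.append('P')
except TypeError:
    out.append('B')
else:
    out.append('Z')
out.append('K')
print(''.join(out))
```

Execution trace: 'P' (except AttributeError) → 'K' (after the try/except). Output: PK

Answer: PK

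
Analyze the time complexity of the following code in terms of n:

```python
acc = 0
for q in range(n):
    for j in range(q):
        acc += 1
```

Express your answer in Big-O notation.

Each loop level contributes: n × n. Multiplying the contributions gives O(n^2).

Answer: O(n^2)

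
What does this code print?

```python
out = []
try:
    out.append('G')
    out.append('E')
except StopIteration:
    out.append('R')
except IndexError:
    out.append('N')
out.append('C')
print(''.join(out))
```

Execution trace: 'G' (try body) → 'E' (try body, no exception) → 'C' (after the try/except). Output: GEC

Answer: GEC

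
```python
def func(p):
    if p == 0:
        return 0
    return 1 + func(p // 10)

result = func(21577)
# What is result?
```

Count of digits of 21577: 5

Answer: 5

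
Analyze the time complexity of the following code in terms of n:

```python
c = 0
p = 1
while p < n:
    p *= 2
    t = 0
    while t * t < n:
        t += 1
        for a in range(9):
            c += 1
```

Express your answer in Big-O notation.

Each loop level contributes: log n × √n × 1. Multiplying the contributions gives O(√n log n).

Answer: O(√n log n)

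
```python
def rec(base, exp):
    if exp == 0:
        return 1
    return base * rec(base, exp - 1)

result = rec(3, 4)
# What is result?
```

rec(3, 4) = 3 * 3 * 3 * 3 = 81

Answer: 81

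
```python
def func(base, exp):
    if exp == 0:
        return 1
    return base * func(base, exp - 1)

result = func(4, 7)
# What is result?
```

func(4, 7) = 4 * 4 * 4 * 4 * 4 * 4 * 4 = 16384

Answer: 16384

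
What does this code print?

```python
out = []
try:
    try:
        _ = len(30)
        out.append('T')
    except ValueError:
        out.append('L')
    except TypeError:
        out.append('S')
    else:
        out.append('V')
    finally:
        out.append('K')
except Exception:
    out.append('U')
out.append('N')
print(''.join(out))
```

Execution trace: 'S' (inner except TypeError) → 'K' (inner finally) → 'N' (after the try/except). Output: SKN

Answer: SKN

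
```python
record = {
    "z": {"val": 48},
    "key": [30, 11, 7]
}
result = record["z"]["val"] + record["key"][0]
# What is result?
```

Trace:
`record = { ...` → record = {'z': {'val': 48}, 'key': [30, 11, 7]}
`result = record["z"]["val"] + record["key"][0]` → result = 78
So result = 78

Answer: 78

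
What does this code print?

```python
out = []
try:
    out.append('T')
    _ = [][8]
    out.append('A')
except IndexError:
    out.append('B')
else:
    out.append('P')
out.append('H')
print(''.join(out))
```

Execution trace: 'T' (try body) → 'B' (except IndexError) → 'H' (after the try/except). Output: TBH

Answer: TBH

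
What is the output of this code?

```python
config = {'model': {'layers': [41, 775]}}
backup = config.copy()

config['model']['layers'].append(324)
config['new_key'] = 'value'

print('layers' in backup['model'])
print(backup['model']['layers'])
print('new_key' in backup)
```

Key concept: shallow copy gotcha with nested dict.
Step by step:
`config = {'model': {'layers': [41, 775]}}` → config = {'model': {'layers': [41, 775]}}
`backup = config.copy()` → backup = {'model': {'layers': [41, 775]}}
`config['model']['layers'].append(324)` → config = {'model': {'layers': [41, 775, 324]}}; backup = {'model': {'layers': [41, 775, 324]}}
`config['new_key'] = 'value'` → config = {'model': {'layers': [41, 775, 324]}, 'new_key': 'value'}
`print('layers' in backup['model'])` → prints True
`print(backup['model']['layers'])` → prints [41, 775, 324]
`print('new_key' in backup)` → prints False

Answer:
True
[41, 775, 324]
False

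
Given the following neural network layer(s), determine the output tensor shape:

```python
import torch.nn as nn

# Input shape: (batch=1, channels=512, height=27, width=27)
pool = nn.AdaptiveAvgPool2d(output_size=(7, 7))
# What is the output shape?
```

Input: (1, 512, 27, 27) -> Output: (1, 512, 7, 7)

Answer: (1, 512, 7, 7)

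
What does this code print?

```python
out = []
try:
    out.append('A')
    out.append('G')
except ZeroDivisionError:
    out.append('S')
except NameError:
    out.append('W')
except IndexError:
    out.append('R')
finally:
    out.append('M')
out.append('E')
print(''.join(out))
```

Execution trace: 'A' (try body) → 'G' (try body, no exception) → 'M' (finally) → 'E' (after the try/except). Output: AGME

Answer: AGME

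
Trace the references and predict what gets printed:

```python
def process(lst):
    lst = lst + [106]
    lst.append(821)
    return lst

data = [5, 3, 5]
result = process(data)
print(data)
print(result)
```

Key concept: rebinding parameter vs mutation.
Step by step:
`data = [5, 3, 5]` → data = [5, 3, 5]
`result = process(data)` → result = [5, 3, 5, 106, 821]
`print(data)` → prints [5, 3, 5]
`print(result)` → prints [5, 3, 5, 106, 821]

Answer:
[5, 3, 5]
[5, 3, 5, 106, 821]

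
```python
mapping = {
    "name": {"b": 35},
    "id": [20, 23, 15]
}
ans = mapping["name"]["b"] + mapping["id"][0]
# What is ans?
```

Trace:
`mapping = { ...` → mapping = {'name': {'b': 35}, 'id': [20, 23, 15]}
`ans = mapping["name"]["b"] + mapping["id"][0]` → ans = 55
So ans = 55

Answer: 55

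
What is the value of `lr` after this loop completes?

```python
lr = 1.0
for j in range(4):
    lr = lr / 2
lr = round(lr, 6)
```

Halving LR 4 times: 1 / 2^4
`lr` takes the values: 1.0 → 0.5 → 0.25 → 0.125 → 0.0625

Answer: 0.0625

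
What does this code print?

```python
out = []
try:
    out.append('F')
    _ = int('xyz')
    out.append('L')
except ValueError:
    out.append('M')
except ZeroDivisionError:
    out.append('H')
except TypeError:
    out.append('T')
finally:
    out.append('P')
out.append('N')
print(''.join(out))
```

Execution trace: 'F' (try body) → 'M' (except ValueError) → 'P' (finally) → 'N' (after the try/except). Output: FMPN

Answer: FMPN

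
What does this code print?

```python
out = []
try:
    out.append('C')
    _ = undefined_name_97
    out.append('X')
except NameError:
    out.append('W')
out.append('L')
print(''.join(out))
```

Execution trace: 'C' (try body) → 'W' (except NameError) → 'L' (after the try/except). Output: CWL

Answer: CWL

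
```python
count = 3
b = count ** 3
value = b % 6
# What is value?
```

Trace:
`count = 3` → count = 3
`b = count ** 3` → b = 27
`value = b % 6` → value = 3
So value = 3

Answer: 3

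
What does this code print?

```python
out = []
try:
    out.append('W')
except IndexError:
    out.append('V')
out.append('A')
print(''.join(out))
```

Execution trace: 'W' (try body, no exception) → 'A' (after the try/except). Output: WA

Answer: WA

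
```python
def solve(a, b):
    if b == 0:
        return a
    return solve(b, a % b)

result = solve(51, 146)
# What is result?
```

solve(51, 146) -> solve(146, 51) -> solve(51, 44) -> solve(44, 7) -> solve(7, 2) -> solve(2, 1) -> solve(1, 0) -> 1

Answer: 1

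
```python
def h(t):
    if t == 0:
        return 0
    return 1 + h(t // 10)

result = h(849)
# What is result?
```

Count of digits of 849: 3

Answer: 3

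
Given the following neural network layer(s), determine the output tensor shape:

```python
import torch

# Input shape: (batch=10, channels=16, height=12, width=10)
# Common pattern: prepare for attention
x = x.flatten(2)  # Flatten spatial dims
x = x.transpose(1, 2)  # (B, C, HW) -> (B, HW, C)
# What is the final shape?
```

Input: (10, 16, 12, 10) -> after flatten(2): (10, 16, 120) -> Output: (10, 120, 16)

Answer: (10, 120, 16)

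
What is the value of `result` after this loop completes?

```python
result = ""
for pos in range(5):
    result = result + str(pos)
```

Concatenate digits 0 to 4
`result` takes the values: "" → "0" → "01" → "012" → "0123" → "01234"

Answer: "01234"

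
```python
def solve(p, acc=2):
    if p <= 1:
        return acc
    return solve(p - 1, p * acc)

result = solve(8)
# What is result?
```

Accumulator trace (n, acc): (8, 2) -> (7, 16) -> (6, 112) -> (5, 672) -> (4, 3360) -> (3, 13440) -> (2, 40320) -> (1, 80640) -> return 80640

Answer: 80640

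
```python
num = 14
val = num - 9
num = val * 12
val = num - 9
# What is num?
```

Trace:
`num = 14` → num = 14
`val = num - 9` → val = 5
`num = val * 12` → num = 60
`val = num - 9` → val = 51
So num = 60

Answer: 60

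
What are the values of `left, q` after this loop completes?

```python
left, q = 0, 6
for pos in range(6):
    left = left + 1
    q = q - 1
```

left goes 0→6, q goes 6→0
`left, q` takes the values: (0, 6) → (1, 6) → (1, 5) → (2, 5) → (2, 4) → (3, 4) → (3, 3) → (4, 3) → (4, 2) → (5, 2) → (5, 1) → (6, 1) → (6, 0)

Answer: 6, 0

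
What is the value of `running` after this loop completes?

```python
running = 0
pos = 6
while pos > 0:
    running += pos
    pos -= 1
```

Sum 6 down to 1
`running` takes the values: 0 → 6 → 11 → 15 → 18 → 20 → 21

Answer: 21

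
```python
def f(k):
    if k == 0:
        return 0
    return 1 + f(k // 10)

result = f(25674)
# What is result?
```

Count of digits of 25674: 5

Answer: 5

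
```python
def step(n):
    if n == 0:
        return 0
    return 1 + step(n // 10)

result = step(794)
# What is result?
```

Count of digits of 794: 3

Answer: 3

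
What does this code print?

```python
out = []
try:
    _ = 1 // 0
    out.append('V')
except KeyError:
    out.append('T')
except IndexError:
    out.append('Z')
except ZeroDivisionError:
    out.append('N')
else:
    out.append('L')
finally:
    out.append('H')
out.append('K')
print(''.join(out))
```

Execution trace: 'N' (except ZeroDivisionError) → 'H' (finally) → 'K' (after the try/except). Output: NHK

Answer: NHK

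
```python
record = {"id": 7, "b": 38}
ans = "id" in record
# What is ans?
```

Trace:
`record = {"id": 7, "b": 38}` → record = {'id': 7, 'b': 38}
`ans = "id" in record` → ans = True
So ans = True

Answer: True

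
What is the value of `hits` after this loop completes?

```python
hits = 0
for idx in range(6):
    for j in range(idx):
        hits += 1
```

Triangle number: 0+1+2+...+5
`hits` takes the values: 0 → 1 → 2 → 3 → 4 → 5 → 6 → 7 → 8 → 9 → 10 → 11 → 12 → 13 → 14 → 15

Answer: 15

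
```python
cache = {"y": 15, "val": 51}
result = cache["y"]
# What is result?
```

Trace:
`cache = {"y": 15, "val": 51}` → cache = {'y': 15, 'val': 51}
`result = cache["y"]` → result = 15
So result = 15

Answer: 15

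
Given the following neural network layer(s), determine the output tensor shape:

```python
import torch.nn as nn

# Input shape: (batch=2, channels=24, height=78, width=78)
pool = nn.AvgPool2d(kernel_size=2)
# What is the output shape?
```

Input: (2, 24, 78, 78) -> Output: (2, 24, 39, 39)

Answer: (2, 24, 39, 39)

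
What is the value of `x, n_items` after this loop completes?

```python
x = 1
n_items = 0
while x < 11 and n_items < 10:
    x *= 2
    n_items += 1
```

Double until >= 11 or 10 iterations
`x, n_items` takes the values: (1, 0) → (2, 0) → (2, 1) → (4, 1) → (4, 2) → (8, 2) → (8, 3) → (16, 3) → (16, 4)

Answer: 16, 4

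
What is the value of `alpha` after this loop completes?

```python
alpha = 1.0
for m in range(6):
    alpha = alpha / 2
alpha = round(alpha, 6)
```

Halving LR 6 times: 1 / 2^6
`alpha` takes the values: 1.0 → 0.5 → 0.25 → 0.125 → 0.0625 → 0.03125 → 0.015625

Answer: 0.015625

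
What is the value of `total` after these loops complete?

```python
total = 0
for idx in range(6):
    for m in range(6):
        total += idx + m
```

Sum of all idx+m for idx,m in 6x6
`total` takes the values: 0 → 1 → 3 → 6 → 10 → 15 → 16 → 18 → 21 → 25 → 30 → 36 → 38 → 41 → 45 → 50 → 56 → 63 → 66 → 70 → 75 → 81 → 88 → 96 → 100 → 105 → 111 → 118 → 126 → 135 → 140 → 146 → 153 → 161 → 170 → 180

Answer: 180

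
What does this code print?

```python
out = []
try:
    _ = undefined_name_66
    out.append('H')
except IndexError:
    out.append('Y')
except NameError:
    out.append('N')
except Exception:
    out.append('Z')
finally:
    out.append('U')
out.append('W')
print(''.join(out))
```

Execution trace: 'N' (except NameError) → 'U' (finally) → 'W' (after the try/except). Output: NUW

Answer: NUW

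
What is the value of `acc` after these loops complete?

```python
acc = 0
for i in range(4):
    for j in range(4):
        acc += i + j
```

Sum of all i+j for i,j in 4x4
`acc` takes the values: 0 → 1 → 3 → 6 → 7 → 9 → 12 → 16 → 18 → 21 → 25 → 30 → 33 → 37 → 42 → 48

Answer: 48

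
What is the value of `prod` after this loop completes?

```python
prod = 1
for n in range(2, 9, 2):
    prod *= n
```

Product of even numbers 2 to 8
`prod` takes the values: 1 → 2 → 8 → 48 → 384

Answer: 384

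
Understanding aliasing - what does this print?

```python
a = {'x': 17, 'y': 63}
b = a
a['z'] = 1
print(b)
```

Key concept: dict aliasing.
Step by step:
`a = {'x': 17, 'y': 63}` → a = {'x': 17, 'y': 63}
`b = a` → b = {'x': 17, 'y': 63} (same object as a)
`a['z'] = 1` → a = {'x': 17, 'y': 63, 'z': 1} (same object as b); b = {'x': 17, 'y': 63, 'z': 1} (same object as a)
`print(b)` → prints {'x': 17, 'y': 63, 'z': 1}

Answer: {'x': 17, 'y': 63, 'z': 1}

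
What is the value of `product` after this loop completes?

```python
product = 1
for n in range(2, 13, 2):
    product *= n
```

Product of even numbers 2 to 12
`product` takes the values: 1 → 2 → 8 → 48 → 384 → 3840 → 46080

Answer: 46080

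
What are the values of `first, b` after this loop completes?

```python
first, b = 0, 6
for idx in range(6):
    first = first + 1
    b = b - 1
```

first goes 0→6, b goes 6→0
`first, b` takes the values: (0, 6) → (1, 6) → (1, 5) → (2, 5) → (2, 4) → (3, 4) → (3, 3) → (4, 3) → (4, 2) → (5, 2) → (5, 1) → (6, 1) → (6, 0)

Answer: 6, 0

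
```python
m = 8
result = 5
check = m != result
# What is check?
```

Trace:
`m = 8` → m = 8
`result = 5` → result = 5
`check = m != result` → check = True
So check = True

Answer: True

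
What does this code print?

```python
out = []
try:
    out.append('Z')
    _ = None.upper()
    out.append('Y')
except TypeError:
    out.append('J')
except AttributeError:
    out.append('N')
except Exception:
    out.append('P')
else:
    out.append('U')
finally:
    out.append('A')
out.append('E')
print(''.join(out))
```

Execution trace: 'Z' (try body) → 'N' (except AttributeError) → 'A' (finally) → 'E' (after the try/except). Output: ZNAE

Answer: ZNAE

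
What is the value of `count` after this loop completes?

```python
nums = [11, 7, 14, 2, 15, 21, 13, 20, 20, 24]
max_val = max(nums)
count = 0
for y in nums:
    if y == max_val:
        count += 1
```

Count of max value 24 in [11, 7, 14, 2, 15, 21, 13, 20, 20, 24]
`count` takes the values: 0 → 1

Answer: 1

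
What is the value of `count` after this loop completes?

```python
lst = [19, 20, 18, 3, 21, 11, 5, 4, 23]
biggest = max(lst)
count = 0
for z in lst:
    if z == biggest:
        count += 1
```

Count of max value 23 in [19, 20, 18, 3, 21, 11, 5, 4, 23]
`count` takes the values: 0 → 1

Answer: 1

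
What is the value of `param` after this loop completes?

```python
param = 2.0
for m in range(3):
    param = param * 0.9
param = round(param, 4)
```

Exponential decay: 2.0 * 0.9^3
`param` takes the values: 2.0 → 1.8 → 1.62 → 1.458

Answer: 1.458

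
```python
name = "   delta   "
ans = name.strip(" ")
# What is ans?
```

Trace:
`name = "   delta   "` → name = '   delta   '
`ans = name.strip(" ")` → ans = 'delta'
So ans = 'delta'

Answer: 'delta'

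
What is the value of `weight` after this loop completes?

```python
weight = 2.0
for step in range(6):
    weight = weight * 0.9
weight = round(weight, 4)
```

Exponential decay: 2.0 * 0.9^6
`weight` takes the values: 2.0 → 1.8 → 1.62 → 1.458 → 1.3122 → 1.18098 → 1.062882 → 1.0629

Answer: 1.0629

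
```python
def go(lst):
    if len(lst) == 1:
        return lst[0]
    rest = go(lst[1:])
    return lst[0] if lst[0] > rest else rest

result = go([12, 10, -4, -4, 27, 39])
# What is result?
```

Recursive max over [12, 10, -4, -4, 27, 39] = 39

Answer: 39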